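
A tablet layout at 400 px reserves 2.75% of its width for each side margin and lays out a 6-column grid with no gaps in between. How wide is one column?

63 px

400 × (1 − 2·2.75%) = 400 × 94.5% = 378 px for the columns.
6c = 378 → c = 63 px.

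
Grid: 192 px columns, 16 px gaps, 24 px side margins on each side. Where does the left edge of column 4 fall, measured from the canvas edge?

Column 4 starts at margin + 3·(column + gutter) = 24 + 3·208 = 648 px.

648 px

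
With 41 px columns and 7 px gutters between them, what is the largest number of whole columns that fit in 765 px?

16 columns

16 columns: 16·41 + 15·7 = 761 px ≤ 765.
17 columns: 809 px > 765. So 16.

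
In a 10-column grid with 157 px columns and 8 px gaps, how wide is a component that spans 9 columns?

Span of 9: 9·157 + 8·8 = 1413 + 64 = 1477 px.

1477 px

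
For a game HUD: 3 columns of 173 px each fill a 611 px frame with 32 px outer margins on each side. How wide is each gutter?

14 px

Take off 64 px of margins, leaving 547 px.
3·173 + 2g = 547 → 2g = 28 → g = 14 px.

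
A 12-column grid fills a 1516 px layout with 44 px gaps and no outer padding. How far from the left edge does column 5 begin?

520 px

12 columns + 11 gaps: 12c + 11·44 = 1516.
12c = 1516 − 484 = 1032, so c = 86 px.
Before column 5: 4 columns + 4 gaps.
Offset = 4·(86 + 44) = 4·130 = 520 px.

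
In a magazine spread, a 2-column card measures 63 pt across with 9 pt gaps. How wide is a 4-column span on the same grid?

135 pt

Subtracting 1 gap of 9 leaves 54 for 2 columns, so c = 27 pt.
Span of 4: 4·27 + 3·9 = 108 + 27 = 135 pt.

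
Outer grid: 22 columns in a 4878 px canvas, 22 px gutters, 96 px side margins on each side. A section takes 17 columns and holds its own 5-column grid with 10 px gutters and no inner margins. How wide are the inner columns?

Take off 192 px of margins, leaving 4686 px.
22c + 21·22 = 4686 → 22c = 4224 → c = 192 px.
17-column span = 17·192 + 16·22 = 3616 px.
3616 − 4·10 = 3576; ÷5 gives d = 715.2 px.

715.2 px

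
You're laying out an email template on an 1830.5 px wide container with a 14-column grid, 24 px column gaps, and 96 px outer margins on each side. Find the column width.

94.75 px

Subtract both margins: 1830.5 − 2·96 = 1638.5 px.
14c + 13·24 = 1638.5 → 14c = 1326.5 → c = 94.75 px.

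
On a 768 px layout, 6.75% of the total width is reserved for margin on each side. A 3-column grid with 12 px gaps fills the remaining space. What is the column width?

213.44 px

Margins: 6.75% × 768 = 51.84 px each, so content = 768 − 103.68 = 664.32 px.
Subtracting 2 gaps of 12 leaves 640.32 for 3 columns, so c = 213.44 px.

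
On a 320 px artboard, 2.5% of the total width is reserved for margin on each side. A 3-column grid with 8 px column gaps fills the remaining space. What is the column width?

96 px

Each margin = 2.5% of 320 = 8 px; content = 320 − 2·8 = 304 px.
304 − 2·8 = 288; ÷3 gives c = 96 px.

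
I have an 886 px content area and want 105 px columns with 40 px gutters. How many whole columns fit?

6 columns

Each extra column adds 105 + 40 = 145 px.
(886 + 40) / 145 = 6.39, so 6 columns fit.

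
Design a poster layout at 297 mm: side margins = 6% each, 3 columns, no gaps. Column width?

Margins: 6% × 297 = 17.82 mm each, so content = 297 − 35.64 = 261.36 mm.
261.36 / 3 = 87.12 mm per column.

87.12 mm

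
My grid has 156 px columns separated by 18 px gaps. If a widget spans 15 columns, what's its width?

15-column span = 15·156 + 14·18 = 2592 px.

2592 px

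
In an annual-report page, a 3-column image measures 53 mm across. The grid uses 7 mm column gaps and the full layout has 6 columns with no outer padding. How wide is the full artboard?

Subtracting 2 column gaps of 7 leaves 39 for 3 columns, so c = 13 mm.
Total width: 6·13 + 5·7 = 113 mm.

113 mm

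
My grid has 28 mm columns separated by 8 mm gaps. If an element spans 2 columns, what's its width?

2 columns plus 1 gap: 56 + 8 = 64 mm.

64 mm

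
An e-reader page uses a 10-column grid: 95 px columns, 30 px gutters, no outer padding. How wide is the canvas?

1220 px

Total width: 10·95 + 9·30 = 1220 px.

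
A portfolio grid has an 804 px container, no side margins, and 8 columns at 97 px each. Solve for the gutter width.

4 px

8 columns take 8·97 = 776 px; remaining 28 splits into 7 gutters.
g = 28 / 7 = 4 px.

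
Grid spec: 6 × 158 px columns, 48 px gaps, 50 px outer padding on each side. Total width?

Adding margins, columns and gutters: 100 + 948 + 240 = 1288 px.

1288 px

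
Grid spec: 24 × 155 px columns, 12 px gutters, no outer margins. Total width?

Summing: 3720 + 276 = 3996 px.

3996 px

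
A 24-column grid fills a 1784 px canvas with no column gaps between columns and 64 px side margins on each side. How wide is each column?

69 px

Subtract both margins: 1784 − 2·64 = 1656 px.
1656 / 24 = 69 px per column.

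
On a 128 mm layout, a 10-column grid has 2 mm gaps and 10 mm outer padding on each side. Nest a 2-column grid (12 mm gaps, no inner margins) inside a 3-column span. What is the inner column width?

9.5 mm

Subtract both margins: 128 − 2·10 = 108 mm.
10 columns + 9 gaps: 10c + 9·2 = 108.
10c = 108 − 18 = 90, so c = 9 mm.
3 columns plus 2 gaps: 27 + 4 = 31 mm.
31 − 1·12 = 19; ÷2 gives d = 9.5 mm.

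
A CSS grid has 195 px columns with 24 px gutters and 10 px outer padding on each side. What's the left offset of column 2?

229 px

Each column+gutter stride is 219 px; 1 of them past the 10 px margin is 10 + 219 = 229 px.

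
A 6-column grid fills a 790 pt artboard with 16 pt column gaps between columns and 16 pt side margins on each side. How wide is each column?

Subtract both margins: 790 − 2·16 = 758 pt.
6 columns + 5 column gaps: 6c + 5·16 = 758.
6c = 758 − 80 = 678, so c = 113 pt.

113 pt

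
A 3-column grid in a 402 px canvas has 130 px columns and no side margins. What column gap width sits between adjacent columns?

3 columns take 3·130 = 390 px; remaining 12 splits into 2 column gaps.
g = 12 / 2 = 6 px.

6 px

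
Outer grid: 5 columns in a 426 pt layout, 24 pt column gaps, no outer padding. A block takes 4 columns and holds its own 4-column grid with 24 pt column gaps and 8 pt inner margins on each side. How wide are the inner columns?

426 − 4·24 = 330; ÷5 gives c = 66 pt.
4 columns plus 3 column gaps: 264 + 72 = 336 pt.
Inner content = 336 − 2·8 = 320 pt.
Subtracting 3 column gaps of 24 leaves 248 for 4 columns, so d = 62 pt.

62 pt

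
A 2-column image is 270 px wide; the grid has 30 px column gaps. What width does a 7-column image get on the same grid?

2c + 1·30 = 270 → 2c = 240 → c = 120 px.
7-column span = 7·120 + 6·30 = 1020 px.

1020 px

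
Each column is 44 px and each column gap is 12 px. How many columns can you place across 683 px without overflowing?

Each extra column adds 44 + 12 = 56 px.
(683 + 12) / 56 = 12.41, so 12 columns fit.

12 columns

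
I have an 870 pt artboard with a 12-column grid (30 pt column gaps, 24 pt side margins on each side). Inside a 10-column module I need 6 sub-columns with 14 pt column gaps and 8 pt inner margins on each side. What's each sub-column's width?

Take off 48 pt of margins, leaving 822 pt.
Subtracting 11 column gaps of 30 leaves 492 for 12 columns, so c = 41 pt.
Span of 10: 10·41 + 9·30 = 410 + 270 = 680 pt.
Inner content = 680 − 2·8 = 664 pt.
Subtracting 5 column gaps of 14 leaves 594 for 6 columns, so d = 99 pt.

99 pt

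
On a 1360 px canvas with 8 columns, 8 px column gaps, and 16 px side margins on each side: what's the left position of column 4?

517 px

Content = 1360 − 2·16 = 1328 px.
Subtracting 7 column gaps of 8 leaves 1272 for 8 columns, so c = 159 px.
Before column 4: the margin + 3 columns + 3 column gaps.
Offset = 16 + 3·(159 + 8) = 16 + 501 = 517 px.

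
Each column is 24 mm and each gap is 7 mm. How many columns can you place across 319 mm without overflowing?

10 columns

10 columns: 10·24 + 9·7 = 303 mm ≤ 319.
11 columns: 334 mm > 319. So 10.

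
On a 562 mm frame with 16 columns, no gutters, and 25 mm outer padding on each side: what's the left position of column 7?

217 mm

Take off 50 mm of margins, leaving 512 mm.
16c = 512 → c = 32 mm.
Column 7 starts at margin + 6·(column + gutter) = 25 + 6·32 = 217 mm.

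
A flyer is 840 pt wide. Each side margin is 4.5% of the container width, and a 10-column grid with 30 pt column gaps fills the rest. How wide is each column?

49.44 pt

Margins: 4.5% × 840 = 37.8 pt each, so content = 840 − 75.6 = 764.4 pt.
10 columns + 9 column gaps: 10c + 9·30 = 764.4.
10c = 764.4 − 270 = 494.4, so c = 49.44 pt.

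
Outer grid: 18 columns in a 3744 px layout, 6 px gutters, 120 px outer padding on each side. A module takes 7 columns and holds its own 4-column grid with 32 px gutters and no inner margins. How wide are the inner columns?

315.75 px

Subtract both margins: 3744 − 2·120 = 3504 px.
Subtracting 17 gutters of 6 leaves 3402 for 18 columns, so c = 189 px.
7 columns plus 6 gutters: 1323 + 36 = 1359 px.
Subtracting 3 gutters of 32 leaves 1263 for 4 columns, so d = 315.75 px.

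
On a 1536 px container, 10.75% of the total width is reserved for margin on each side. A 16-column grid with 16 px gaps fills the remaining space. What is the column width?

1536 × (1 − 2·10.75%) = 1536 × 78.5% = 1205.76 px for the columns.
16 columns + 15 gaps: 16c + 15·16 = 1205.76.
16c = 1205.76 − 240 = 965.76, so c = 60.36 px.

60.36 px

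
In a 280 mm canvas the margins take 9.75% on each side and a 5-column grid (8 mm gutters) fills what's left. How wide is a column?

38.68 mm

Margins: 9.75% × 280 = 27.3 mm each, so content = 280 − 54.6 = 225.4 mm.
5c + 4·8 = 225.4 → 5c = 193.4 → c = 38.68 mm.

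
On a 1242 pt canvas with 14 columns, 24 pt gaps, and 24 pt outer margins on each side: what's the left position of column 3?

Take off 48 pt of margins, leaving 1194 pt.
14c + 13·24 = 1194 → 14c = 882 → c = 63 pt.
Before column 3: the margin + 2 columns + 2 gaps.
Offset = 24 + 2·(63 + 24) = 24 + 174 = 198 pt.

198 pt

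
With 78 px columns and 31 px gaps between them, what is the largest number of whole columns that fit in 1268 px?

11 columns

11 columns: 11·78 + 10·31 = 1168 px ≤ 1268.
12 columns: 1277 px > 1268. So 11.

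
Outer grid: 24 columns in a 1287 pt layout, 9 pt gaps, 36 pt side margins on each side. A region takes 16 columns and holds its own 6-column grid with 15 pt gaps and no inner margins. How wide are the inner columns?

122 pt

Outer content = 1287 − 2·36 = 1215 pt.
Subtracting 23 gaps of 9 leaves 1008 for 24 columns, so c = 42 pt.
16-column span = 16·42 + 15·9 = 807 pt.
6d + 5·15 = 807 → 6d = 732 → d = 122 pt.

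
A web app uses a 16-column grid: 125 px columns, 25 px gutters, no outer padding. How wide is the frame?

2375 px

Summing: 2000 + 375 = 2375 px.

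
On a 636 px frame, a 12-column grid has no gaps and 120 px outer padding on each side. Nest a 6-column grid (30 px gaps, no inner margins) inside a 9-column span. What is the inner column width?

Take off 240 px of margins, leaving 396 px.
12c = 396 → c = 33 px.
With no gaps, 9 columns span 9·33 = 297 px.
297 − 5·30 = 147; ÷6 gives d = 24.5 px.

24.5 px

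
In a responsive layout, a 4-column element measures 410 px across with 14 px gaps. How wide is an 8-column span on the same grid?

834 px

Subtracting 3 gaps of 14 leaves 368 for 4 columns, so c = 92 px.
8 columns plus 7 gaps: 736 + 98 = 834 px.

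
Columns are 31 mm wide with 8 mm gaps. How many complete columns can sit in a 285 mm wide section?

k columns need k·31 + (k−1)·8 = k·39 − 8.
k·39 − 8 ≤ 285 → k ≤ 293 / 39 ≈ 7.51, so k = 7.

7 columns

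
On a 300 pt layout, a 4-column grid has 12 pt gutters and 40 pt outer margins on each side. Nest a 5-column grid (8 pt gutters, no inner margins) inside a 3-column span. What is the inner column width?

Inside the margins: 300 − 80 = 220 pt.
4c + 3·12 = 220 → 4c = 184 → c = 46 pt.
Span of 3: 3·46 + 2·12 = 138 + 24 = 162 pt.
162 − 4·8 = 130; ÷5 gives d = 26 pt.

26 pt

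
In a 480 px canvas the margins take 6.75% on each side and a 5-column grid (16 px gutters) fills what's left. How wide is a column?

70.24 px

Margins: 6.75% × 480 = 32.4 px each, so content = 480 − 64.8 = 415.2 px.
5c + 4·16 = 415.2 → 5c = 351.2 → c = 70.24 px.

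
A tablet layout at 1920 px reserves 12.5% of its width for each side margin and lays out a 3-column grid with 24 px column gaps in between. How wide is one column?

464 px

Each margin = 12.5% of 1920 = 240 px; content = 1920 − 2·240 = 1440 px.
3 columns + 2 column gaps: 3c + 2·24 = 1440.
3c = 1440 − 48 = 1392, so c = 464 px.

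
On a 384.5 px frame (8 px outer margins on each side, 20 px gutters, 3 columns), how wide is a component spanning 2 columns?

239 px

Content width = 384.5 − 2·8 = 368.5 px.
3c + 2·20 = 368.5 → 3c = 328.5 → c = 109.5 px.
2-column span = 2·109.5 + 1·20 = 239 px.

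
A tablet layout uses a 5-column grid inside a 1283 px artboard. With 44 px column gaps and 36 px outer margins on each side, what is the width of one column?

207 px

Take off 72 px of margins, leaving 1211 px.
5c + 4·44 = 1211 → 5c = 1035 → c = 207 px.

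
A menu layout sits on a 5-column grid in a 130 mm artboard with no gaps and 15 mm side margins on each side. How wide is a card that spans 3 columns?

Take off 30 mm of margins, leaving 100 mm.
With no gaps, each column is 100/5 = 20 mm.
With no gaps, 3 columns span 3·20 = 60 mm.

60 mm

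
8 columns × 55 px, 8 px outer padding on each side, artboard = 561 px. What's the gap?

15 px

Content width = 561 − 2·8 = 545 px.
8·55 + 7g = 545 → 7g = 105 → g = 15 px.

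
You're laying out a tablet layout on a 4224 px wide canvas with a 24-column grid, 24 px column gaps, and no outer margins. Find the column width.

Subtracting 23 column gaps of 24 leaves 3672 for 24 columns, so c = 153 px.

153 px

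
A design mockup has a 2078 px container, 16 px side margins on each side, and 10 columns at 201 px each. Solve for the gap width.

4 px

Subtract both margins: 2078 − 2·16 = 2046 px.
10 columns take 10·201 = 2010 px; remaining 36 splits into 9 gaps.
g = 36 / 9 = 4 px.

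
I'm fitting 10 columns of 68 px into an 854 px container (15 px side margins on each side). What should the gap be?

16 px

Content width = 854 − 2·15 = 824 px.
10 columns take 10·68 = 680 px; remaining 144 splits into 9 gaps.
g = 144 / 9 = 16 px.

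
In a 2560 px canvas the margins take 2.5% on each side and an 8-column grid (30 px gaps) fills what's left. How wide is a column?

277.75 px

2560 × (1 − 2·2.5%) = 2560 × 95% = 2432 px for the columns.
2432 − 7·30 = 2222; ÷8 gives c = 277.75 px.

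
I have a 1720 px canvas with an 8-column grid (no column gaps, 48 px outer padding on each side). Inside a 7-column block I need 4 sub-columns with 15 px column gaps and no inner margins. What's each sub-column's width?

Subtract both margins: 1720 − 2·48 = 1624 px.
8c = 1624 → c = 203 px.
7-column span = 7·203 = 1421 px.
Subtracting 3 column gaps of 15 leaves 1376 for 4 columns, so d = 344 px.

344 px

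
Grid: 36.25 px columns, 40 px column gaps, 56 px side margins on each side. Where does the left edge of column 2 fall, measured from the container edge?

Before column 2: the margin + 1 column + 1 column gap.
Offset = 56 + 1·(36.25 + 40) = 56 + 76.25 = 132.25 px.

132.25 px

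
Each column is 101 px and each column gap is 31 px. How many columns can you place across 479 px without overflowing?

k columns need k·101 + (k−1)·31 = k·132 − 31.
k·132 − 31 ≤ 479 → k ≤ 510 / 132 ≈ 3.86, so k = 3.

3 columns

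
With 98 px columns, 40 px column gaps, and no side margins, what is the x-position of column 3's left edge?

276 px

No margin, so column 3 starts at 2·(column + gutter) = 2·138 = 276 px.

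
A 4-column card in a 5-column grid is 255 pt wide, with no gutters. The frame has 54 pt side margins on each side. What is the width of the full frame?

426.75 pt

4c = 255 → c = 63.75 pt.
Summing: 108 + 318.75 = 426.75 pt.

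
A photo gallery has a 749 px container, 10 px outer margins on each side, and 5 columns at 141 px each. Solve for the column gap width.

Content width = 749 − 2·10 = 729 px.
5 columns take 5·141 = 705 px; remaining 24 splits into 4 column gaps.
g = 24 / 4 = 6 px.

6 px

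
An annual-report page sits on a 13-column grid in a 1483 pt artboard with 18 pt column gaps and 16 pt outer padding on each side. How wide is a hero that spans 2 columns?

Subtract both margins: 1483 − 2·16 = 1451 pt.
13c + 12·18 = 1451 → 13c = 1235 → c = 95 pt.
Span of 2: 2·95 + 1·18 = 190 + 18 = 208 pt.

208 pt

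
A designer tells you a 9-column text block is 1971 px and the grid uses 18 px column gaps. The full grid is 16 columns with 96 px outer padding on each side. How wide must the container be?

9 columns + 8 column gaps: 9c + 8·18 = 1971.
9c = 1971 − 144 = 1827, so c = 203 px.
Container = 2·96 + 16·203 + 15·18 = 192 + 3248 + 270 = 3710 px.

3710 px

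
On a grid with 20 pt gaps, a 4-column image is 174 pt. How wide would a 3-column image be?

125.5 pt

4c + 3·20 = 174 → 4c = 114 → c = 28.5 pt.
3 columns plus 2 gaps: 85.5 + 40 = 125.5 pt.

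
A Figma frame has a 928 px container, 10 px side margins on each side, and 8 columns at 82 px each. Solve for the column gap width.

36 px

Inside the margins: 928 − 20 = 908 px.
Columns use 656 px, leaving 252 px across 7 column gaps = 36 px each.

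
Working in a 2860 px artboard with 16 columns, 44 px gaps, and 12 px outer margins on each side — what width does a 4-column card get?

Inside the margins: 2860 − 24 = 2836 px.
16 columns + 15 gaps: 16c + 15·44 = 2836.
16c = 2836 − 660 = 2176, so c = 136 px.
4-column span = 4·136 + 3·44 = 676 px.

676 px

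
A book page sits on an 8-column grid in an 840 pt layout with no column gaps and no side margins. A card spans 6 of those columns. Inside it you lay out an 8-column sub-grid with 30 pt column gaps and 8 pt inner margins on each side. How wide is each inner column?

50.5 pt

8c = 840 → c = 105 pt.
With no column gaps, 6 columns span 6·105 = 630 pt.
Inner content = 630 − 2·8 = 614 pt.
8d + 7·30 = 614 → 8d = 404 → d = 50.5 pt.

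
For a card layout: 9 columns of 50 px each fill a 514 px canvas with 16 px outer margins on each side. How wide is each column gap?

4 px

Inside the margins: 514 − 32 = 482 px.
9·50 + 8g = 482 → 8g = 32 → g = 4 px.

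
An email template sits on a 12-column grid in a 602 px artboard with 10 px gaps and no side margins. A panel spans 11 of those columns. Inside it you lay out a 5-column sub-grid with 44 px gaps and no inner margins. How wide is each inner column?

75 px

12 columns + 11 gaps: 12c + 11·10 = 602.
12c = 602 − 110 = 492, so c = 41 px.
11-column span = 11·41 + 10·10 = 551 px.
551 − 4·44 = 375; ÷5 gives d = 75 px.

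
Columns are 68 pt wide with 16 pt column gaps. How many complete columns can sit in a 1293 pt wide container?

15 columns

k columns need k·68 + (k−1)·16 = k·84 − 16.
k·84 − 16 ≤ 1293 → k ≤ 1309 / 84 ≈ 15.58, so k = 15.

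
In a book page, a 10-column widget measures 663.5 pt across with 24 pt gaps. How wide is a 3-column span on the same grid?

10 columns + 9 gaps: 10c + 9·24 = 663.5.
10c = 663.5 − 216 = 447.5, so c = 44.75 pt.
Span of 3: 3·44.75 + 2·24 = 134.25 + 48 = 182.25 pt.

182.25 pt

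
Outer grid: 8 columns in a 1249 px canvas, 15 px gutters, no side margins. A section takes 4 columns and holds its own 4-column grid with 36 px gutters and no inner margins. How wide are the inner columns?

127.25 px

Subtracting 7 gutters of 15 leaves 1144 for 8 columns, so c = 143 px.
4-column span = 4·143 + 3·15 = 617 px.
4d + 3·36 = 617 → 4d = 509 → d = 127.25 px.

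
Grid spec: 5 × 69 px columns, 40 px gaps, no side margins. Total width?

505 px

Total width: 5·69 + 4·40 = 505 px.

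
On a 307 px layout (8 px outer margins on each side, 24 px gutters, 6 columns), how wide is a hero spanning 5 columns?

238.5 px

Inside the margins: 307 − 16 = 291 px.
Subtracting 5 gutters of 24 leaves 171 for 6 columns, so c = 28.5 px.
Span of 5: 5·28.5 + 4·24 = 142.5 + 96 = 238.5 px.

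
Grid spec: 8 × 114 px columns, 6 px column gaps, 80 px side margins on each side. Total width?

1114 px

Frame = 2·80 + 8·114 + 7·6 = 160 + 912 + 42 = 1114 px.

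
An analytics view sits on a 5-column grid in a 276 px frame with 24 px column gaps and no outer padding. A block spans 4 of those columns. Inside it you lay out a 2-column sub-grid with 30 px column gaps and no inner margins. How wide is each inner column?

Subtracting 4 column gaps of 24 leaves 180 for 5 columns, so c = 36 px.
Span of 4: 4·36 + 3·24 = 144 + 72 = 216 px.
216 − 1·30 = 186; ÷2 gives d = 93 px.

93 px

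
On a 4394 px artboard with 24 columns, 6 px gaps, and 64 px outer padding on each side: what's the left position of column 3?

Take off 128 px of margins, leaving 4266 px.
4266 − 23·6 = 4128; ÷24 gives c = 172 px.
Column 3 starts at margin + 2·(column + gutter) = 64 + 2·178 = 420 px.

420 px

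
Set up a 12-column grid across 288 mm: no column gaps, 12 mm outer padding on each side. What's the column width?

22 mm

Content width = 288 − 2·12 = 264 mm.
With no column gaps, each column is 264/12 = 22 mm.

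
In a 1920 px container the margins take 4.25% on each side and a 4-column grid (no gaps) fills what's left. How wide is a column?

439.2 px

1920 × (1 − 2·4.25%) = 1920 × 91.5% = 1756.8 px for the columns.
4c = 1756.8 → c = 439.2 px.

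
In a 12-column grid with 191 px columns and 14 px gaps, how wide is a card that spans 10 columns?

10 columns plus 9 gaps: 1910 + 126 = 2036 px.

2036 px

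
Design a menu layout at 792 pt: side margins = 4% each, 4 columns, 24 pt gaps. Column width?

164.16 pt

Margins: 4% × 792 = 31.68 pt each, so content = 792 − 63.36 = 728.64 pt.
728.64 − 3·24 = 656.64; ÷4 gives c = 164.16 pt.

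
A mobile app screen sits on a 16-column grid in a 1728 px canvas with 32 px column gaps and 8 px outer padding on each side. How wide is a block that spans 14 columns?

1494 px

Inside the margins: 1728 − 16 = 1712 px.
16 columns + 15 column gaps: 16c + 15·32 = 1712.
16c = 1712 − 480 = 1232, so c = 77 px.
14 columns plus 13 column gaps: 1078 + 416 = 1494 px.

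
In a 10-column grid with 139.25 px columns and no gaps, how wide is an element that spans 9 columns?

1253.25 px

9-column span = 9·139.25 = 1253.25 px.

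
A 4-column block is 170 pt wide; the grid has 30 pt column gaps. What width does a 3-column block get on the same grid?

Subtracting 3 column gaps of 30 leaves 80 for 4 columns, so c = 20 pt.
3 columns plus 2 column gaps: 60 + 60 = 120 pt.

120 pt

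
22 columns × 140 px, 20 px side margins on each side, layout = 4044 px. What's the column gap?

Inside the margins: 4044 − 40 = 4004 px.
22·140 + 21g = 4004 → 21g = 924 → g = 44 px.

44 px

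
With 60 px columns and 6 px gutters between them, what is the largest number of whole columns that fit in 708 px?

10 columns: 10·60 + 9·6 = 654 px ≤ 708.
11 columns: 720 px > 708. So 10.

10 columns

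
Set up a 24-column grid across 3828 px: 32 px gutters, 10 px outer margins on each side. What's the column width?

Subtract both margins: 3828 − 2·10 = 3808 px.
3808 − 23·32 = 3072; ÷24 gives c = 128 px.

128 px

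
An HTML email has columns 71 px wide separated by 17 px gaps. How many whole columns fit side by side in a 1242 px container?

14 columns

Each extra column adds 71 + 17 = 88 px.
(1242 + 17) / 88 = 14.31, so 14 columns fit.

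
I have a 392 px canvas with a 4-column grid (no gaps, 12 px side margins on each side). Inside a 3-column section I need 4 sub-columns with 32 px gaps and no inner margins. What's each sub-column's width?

Inside the margins: 392 − 24 = 368 px.
With no gaps, each column is 368/4 = 92 px.
3-column span = 3·92 = 276 px.
4 columns + 3 gaps: 4d + 3·32 = 276.
4d = 276 − 96 = 180, so d = 45 px.

45 px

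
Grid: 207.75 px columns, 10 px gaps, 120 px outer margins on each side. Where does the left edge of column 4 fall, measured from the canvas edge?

Each column+gutter stride is 217.75 px; 3 of them past the 120 px margin is 120 + 653.25 = 773.25 px.

773.25 px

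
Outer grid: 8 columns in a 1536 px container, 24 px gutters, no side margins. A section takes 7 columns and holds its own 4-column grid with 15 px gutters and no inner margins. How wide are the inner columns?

324 px

Subtracting 7 gutters of 24 leaves 1368 for 8 columns, so c = 171 px.
7 columns plus 6 gutters: 1197 + 144 = 1341 px.
4 columns + 3 gutters: 4d + 3·15 = 1341.
4d = 1341 − 45 = 1296, so d = 324 px.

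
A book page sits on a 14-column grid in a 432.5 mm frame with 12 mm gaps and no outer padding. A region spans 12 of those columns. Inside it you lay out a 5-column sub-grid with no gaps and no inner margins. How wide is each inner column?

Subtracting 13 gaps of 12 leaves 276.5 for 14 columns, so c = 19.75 mm.
12 columns plus 11 gaps: 237 + 132 = 369 mm.
With no gaps, each column is 369/5 = 73.8 mm.

73.8 mm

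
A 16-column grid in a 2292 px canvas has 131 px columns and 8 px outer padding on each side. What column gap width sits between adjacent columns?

12 px

Subtract both margins: 2292 − 2·8 = 2276 px.
16 columns take 16·131 = 2096 px; remaining 180 splits into 15 column gaps.
g = 180 / 15 = 12 px.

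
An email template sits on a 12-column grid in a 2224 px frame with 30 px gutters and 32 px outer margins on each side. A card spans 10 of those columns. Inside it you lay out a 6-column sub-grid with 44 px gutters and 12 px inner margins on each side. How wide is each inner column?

Inside the margins: 2224 − 64 = 2160 px.
Subtracting 11 gutters of 30 leaves 1830 for 12 columns, so c = 152.5 px.
10 columns plus 9 gutters: 1525 + 270 = 1795 px.
Inner content = 1795 − 2·12 = 1771 px.
Subtracting 5 gutters of 44 leaves 1551 for 6 columns, so d = 258.5 px.

258.5 px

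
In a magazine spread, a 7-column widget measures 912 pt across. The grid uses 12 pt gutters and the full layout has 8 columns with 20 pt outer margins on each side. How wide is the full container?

7c + 6·12 = 912 → 7c = 840 → c = 120 pt.
Total width: 2·20 + 8·120 + 7·12 = 1084 pt.

1084 pt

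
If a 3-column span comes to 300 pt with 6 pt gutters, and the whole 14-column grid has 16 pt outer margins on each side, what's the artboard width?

3c + 2·6 = 300 → 3c = 288 → c = 96 pt.
Artboard = 2·16 + 14·96 + 13·6 = 32 + 1344 + 78 = 1454 pt.

1454 pt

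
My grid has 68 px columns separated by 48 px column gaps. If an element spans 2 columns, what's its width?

184 px

2 columns plus 1 column gap: 136 + 48 = 184 px.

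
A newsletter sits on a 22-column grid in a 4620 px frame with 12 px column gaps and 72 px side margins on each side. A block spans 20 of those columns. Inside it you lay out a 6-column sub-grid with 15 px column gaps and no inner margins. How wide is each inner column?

665.5 px

Take off 144 px of margins, leaving 4476 px.
Subtracting 21 column gaps of 12 leaves 4224 for 22 columns, so c = 192 px.
Span of 20: 20·192 + 19·12 = 3840 + 228 = 4068 px.
Subtracting 5 column gaps of 15 leaves 3993 for 6 columns, so d = 665.5 px.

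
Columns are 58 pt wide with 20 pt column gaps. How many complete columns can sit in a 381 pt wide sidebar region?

5 columns

5 columns: 5·58 + 4·20 = 370 pt ≤ 381.
6 columns: 448 pt > 381. So 5.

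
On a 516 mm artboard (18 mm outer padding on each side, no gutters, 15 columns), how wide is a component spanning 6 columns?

Inside the margins: 516 − 36 = 480 mm.
480 / 15 = 32 mm per column.
With no gutters, 6 columns span 6·32 = 192 mm.

192 mm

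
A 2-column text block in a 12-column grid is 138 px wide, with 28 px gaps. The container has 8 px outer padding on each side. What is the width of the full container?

984 px

2 columns + 1 gap: 2c + 1·28 = 138.
2c = 138 − 28 = 110, so c = 55 px.
Adding margins, columns and gutters: 16 + 660 + 308 = 984 px.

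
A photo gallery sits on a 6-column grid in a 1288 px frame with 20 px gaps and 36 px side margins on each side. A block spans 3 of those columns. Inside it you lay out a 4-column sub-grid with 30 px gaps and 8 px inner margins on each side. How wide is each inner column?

123 px

Outer content = 1288 − 2·36 = 1216 px.
6c + 5·20 = 1216 → 6c = 1116 → c = 186 px.
Span of 3: 3·186 + 2·20 = 558 + 40 = 598 px.
Inner content = 598 − 2·8 = 582 px.
4d + 3·30 = 582 → 4d = 492 → d = 123 px.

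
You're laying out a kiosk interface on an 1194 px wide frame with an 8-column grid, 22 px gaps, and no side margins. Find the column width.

8 columns + 7 gaps: 8c + 7·22 = 1194.
8c = 1194 − 154 = 1040, so c = 130 px.

130 px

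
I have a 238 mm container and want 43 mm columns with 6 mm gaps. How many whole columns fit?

4 columns

k columns need k·43 + (k−1)·6 = k·49 − 6.
k·49 − 6 ≤ 238 → k ≤ 244 / 49 ≈ 4.98, so k = 4.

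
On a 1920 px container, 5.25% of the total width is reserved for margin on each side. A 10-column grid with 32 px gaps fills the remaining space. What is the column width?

Each margin = 5.25% of 1920 = 100.8 px; content = 1920 − 2·100.8 = 1718.4 px.
10 columns + 9 gaps: 10c + 9·32 = 1718.4.
10c = 1718.4 − 288 = 1430.4, so c = 143.04 px.

143.04 px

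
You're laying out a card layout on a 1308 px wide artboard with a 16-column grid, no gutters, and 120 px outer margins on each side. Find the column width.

66.75 px

Inside the margins: 1308 − 240 = 1068 px.
1068 / 16 = 66.75 px per column.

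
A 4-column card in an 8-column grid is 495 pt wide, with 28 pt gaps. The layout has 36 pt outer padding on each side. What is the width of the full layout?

1090 pt

4c + 3·28 = 495 → 4c = 411 → c = 102.75 pt.
Layout = 2·36 + 8·102.75 + 7·28 = 72 + 822 + 196 = 1090 pt.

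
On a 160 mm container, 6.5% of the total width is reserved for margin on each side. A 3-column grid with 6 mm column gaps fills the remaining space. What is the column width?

42.4 mm

Each margin = 6.5% of 160 = 10.4 mm; content = 160 − 2·10.4 = 139.2 mm.
3c + 2·6 = 139.2 → 3c = 127.2 → c = 42.4 mm.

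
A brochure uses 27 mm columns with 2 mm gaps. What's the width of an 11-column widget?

11-column span = 11·27 + 10·2 = 317 mm.

317 mm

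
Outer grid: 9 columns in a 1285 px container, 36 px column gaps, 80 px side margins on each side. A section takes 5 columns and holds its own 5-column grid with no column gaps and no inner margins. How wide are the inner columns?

121.8 px

Inside the margins: 1285 − 160 = 1125 px.
Subtracting 8 column gaps of 36 leaves 837 for 9 columns, so c = 93 px.
5 columns plus 4 column gaps: 465 + 144 = 609 px.
5d = 609 → d = 121.8 px.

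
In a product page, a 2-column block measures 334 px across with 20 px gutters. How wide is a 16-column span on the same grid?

Subtracting 1 gutter of 20 leaves 314 for 2 columns, so c = 157 px.
Span of 16: 16·157 + 15·20 = 2512 + 300 = 2812 px.

2812 px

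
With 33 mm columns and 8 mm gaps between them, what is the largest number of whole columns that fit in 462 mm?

11 columns

11 columns: 11·33 + 10·8 = 443 mm ≤ 462.
12 columns: 484 mm > 462. So 11.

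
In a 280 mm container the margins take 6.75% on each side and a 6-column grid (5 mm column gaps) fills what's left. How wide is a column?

Margins: 6.75% × 280 = 18.9 mm each, so content = 280 − 37.8 = 242.2 mm.
6 columns + 5 column gaps: 6c + 5·5 = 242.2.
6c = 242.2 − 25 = 217.2, so c = 36.2 mm.

36.2 mm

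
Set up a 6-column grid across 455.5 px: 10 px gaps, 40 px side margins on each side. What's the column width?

54.25 px

Inside the margins: 455.5 − 80 = 375.5 px.
6c + 5·10 = 375.5 → 6c = 325.5 → c = 54.25 px.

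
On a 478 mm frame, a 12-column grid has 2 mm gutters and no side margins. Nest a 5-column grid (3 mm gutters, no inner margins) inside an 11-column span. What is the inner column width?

Subtracting 11 gutters of 2 leaves 456 for 12 columns, so c = 38 mm.
Span of 11: 11·38 + 10·2 = 418 + 20 = 438 mm.
5 columns + 4 gutters: 5d + 4·3 = 438.
5d = 438 − 12 = 426, so d = 85.2 mm.

85.2 mm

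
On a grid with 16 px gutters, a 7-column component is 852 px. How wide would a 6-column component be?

728 px

7c + 6·16 = 852 → 7c = 756 → c = 108 px.
6-column span = 6·108 + 5·16 = 728 px.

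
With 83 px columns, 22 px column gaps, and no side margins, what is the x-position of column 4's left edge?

315 px

Before column 4: 3 columns + 3 column gaps.
Offset = 3·(83 + 22) = 3·105 = 315 px.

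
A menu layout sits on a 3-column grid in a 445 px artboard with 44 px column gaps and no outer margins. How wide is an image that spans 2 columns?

3c + 2·44 = 445 → 3c = 357 → c = 119 px.
2 columns plus 1 column gap: 238 + 44 = 282 px.

282 px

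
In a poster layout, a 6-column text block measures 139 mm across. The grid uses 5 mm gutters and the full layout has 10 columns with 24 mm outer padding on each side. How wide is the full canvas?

6 columns + 5 gutters: 6c + 5·5 = 139.
6c = 139 − 25 = 114, so c = 19 mm.
Total width: 2·24 + 10·19 + 9·5 = 283 mm.

283 mm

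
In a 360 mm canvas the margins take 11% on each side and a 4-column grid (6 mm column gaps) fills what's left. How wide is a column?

65.7 mm

360 × (1 − 2·11%) = 360 × 78% = 280.8 mm for the columns.
280.8 − 3·6 = 262.8; ÷4 gives c = 65.7 mm.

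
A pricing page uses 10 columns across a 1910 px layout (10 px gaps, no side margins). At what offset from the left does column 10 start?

1728 px

Subtracting 9 gaps of 10 leaves 1820 for 10 columns, so c = 182 px.
No margin, so column 10 starts at 9·(column + gutter) = 9·192 = 1728 px.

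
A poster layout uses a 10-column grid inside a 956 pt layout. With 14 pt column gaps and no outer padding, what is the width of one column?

83 pt

10c + 9·14 = 956 → 10c = 830 → c = 83 pt.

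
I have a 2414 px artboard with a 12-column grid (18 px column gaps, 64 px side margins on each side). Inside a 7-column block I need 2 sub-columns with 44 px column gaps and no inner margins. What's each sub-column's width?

Subtract both margins: 2414 − 2·64 = 2286 px.
2286 − 11·18 = 2088; ÷12 gives c = 174 px.
7-column span = 7·174 + 6·18 = 1326 px.
2d + 1·44 = 1326 → 2d = 1282 → d = 641 px.

641 px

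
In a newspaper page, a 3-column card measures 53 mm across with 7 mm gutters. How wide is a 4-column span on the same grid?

Subtracting 2 gutters of 7 leaves 39 for 3 columns, so c = 13 mm.
4-column span = 4·13 + 3·7 = 73 mm.

73 mm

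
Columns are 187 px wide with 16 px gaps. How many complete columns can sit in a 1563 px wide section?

7 columns: 7·187 + 6·16 = 1405 px ≤ 1563.
8 columns: 1608 px > 1563. So 7.

7 columns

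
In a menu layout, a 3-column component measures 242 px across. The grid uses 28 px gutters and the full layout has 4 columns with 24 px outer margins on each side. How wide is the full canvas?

3 columns + 2 gutters: 3c + 2·28 = 242.
3c = 242 − 56 = 186, so c = 62 px.
Adding margins, columns and gutters: 48 + 248 + 84 = 380 px.

380 px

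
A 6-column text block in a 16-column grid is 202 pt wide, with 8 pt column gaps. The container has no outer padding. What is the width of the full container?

6 columns + 5 column gaps: 6c + 5·8 = 202.
6c = 202 − 40 = 162, so c = 27 pt.
Summing: 432 + 120 = 552 pt.

552 pt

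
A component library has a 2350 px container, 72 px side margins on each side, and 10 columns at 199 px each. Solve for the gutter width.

24 px

Take off 144 px of margins, leaving 2206 px.
10 columns take 10·199 = 1990 px; remaining 216 splits into 9 gutters.
g = 216 / 9 = 24 px.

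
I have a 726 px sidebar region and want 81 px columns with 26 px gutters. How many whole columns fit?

k columns need k·81 + (k−1)·26 = k·107 − 26.
k·107 − 26 ≤ 726 → k ≤ 752 / 107 ≈ 7.03, so k = 7.

7 columns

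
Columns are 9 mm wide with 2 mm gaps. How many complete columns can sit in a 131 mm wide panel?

k columns need k·9 + (k−1)·2 = k·11 − 2.
k·11 − 2 ≤ 131 → k ≤ 133 / 11 ≈ 12.09, so k = 12.

12 columns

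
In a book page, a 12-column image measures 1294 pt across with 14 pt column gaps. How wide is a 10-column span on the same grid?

1076 pt

Subtracting 11 column gaps of 14 leaves 1140 for 12 columns, so c = 95 pt.
10-column span = 10·95 + 9·14 = 1076 pt.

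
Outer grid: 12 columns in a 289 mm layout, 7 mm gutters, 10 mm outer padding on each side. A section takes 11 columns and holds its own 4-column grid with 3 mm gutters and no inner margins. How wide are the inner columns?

59.25 mm

Subtract both margins: 289 − 2·10 = 269 mm.
12 columns + 11 gutters: 12c + 11·7 = 269.
12c = 269 − 77 = 192, so c = 16 mm.
11-column span = 11·16 + 10·7 = 246 mm.
4 columns + 3 gutters: 4d + 3·3 = 246.
4d = 246 − 9 = 237, so d = 59.25 mm.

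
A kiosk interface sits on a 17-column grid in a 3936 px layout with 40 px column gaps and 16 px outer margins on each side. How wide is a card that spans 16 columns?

Content width = 3936 − 2·16 = 3904 px.
17 columns + 16 column gaps: 17c + 16·40 = 3904.
17c = 3904 − 640 = 3264, so c = 192 px.
16 columns plus 15 column gaps: 3072 + 600 = 3672 px.

3672 px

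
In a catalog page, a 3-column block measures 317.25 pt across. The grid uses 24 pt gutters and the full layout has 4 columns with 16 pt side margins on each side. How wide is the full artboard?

Subtracting 2 gutters of 24 leaves 269.25 for 3 columns, so c = 89.75 pt.
Artboard = 2·16 + 4·89.75 + 3·24 = 32 + 359 + 72 = 463 pt.

463 pt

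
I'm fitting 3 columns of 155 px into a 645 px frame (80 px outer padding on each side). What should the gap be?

Take off 160 px of margins, leaving 485 px.
Columns use 465 px, leaving 20 px across 2 gaps = 10 px each.

10 px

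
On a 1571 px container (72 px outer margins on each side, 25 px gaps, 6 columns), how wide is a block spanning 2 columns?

459 px

Take off 144 px of margins, leaving 1427 px.
6 columns + 5 gaps: 6c + 5·25 = 1427.
6c = 1427 − 125 = 1302, so c = 217 px.
2-column span = 2·217 + 1·25 = 459 px.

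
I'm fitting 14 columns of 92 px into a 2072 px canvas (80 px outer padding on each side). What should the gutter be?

48 px

Subtract both margins: 2072 − 2·80 = 1912 px.
14 columns take 14·92 = 1288 px; remaining 624 splits into 13 gutters.
g = 624 / 13 = 48 px.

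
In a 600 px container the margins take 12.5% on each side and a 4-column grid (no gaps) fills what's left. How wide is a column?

112.5 px

600 × (1 − 2·12.5%) = 600 × 75% = 450 px for the columns.
450 / 4 = 112.5 px per column.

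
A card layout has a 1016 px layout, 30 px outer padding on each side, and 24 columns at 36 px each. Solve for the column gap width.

Inside the margins: 1016 − 60 = 956 px.
24 columns take 24·36 = 864 px; remaining 92 splits into 23 column gaps.
g = 92 / 23 = 4 px.

4 px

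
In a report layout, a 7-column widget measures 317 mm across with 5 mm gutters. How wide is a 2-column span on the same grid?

87 mm

7 columns + 6 gutters: 7c + 6·5 = 317.
7c = 317 − 30 = 287, so c = 41 mm.
2 columns plus 1 gutter: 82 + 5 = 87 mm.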